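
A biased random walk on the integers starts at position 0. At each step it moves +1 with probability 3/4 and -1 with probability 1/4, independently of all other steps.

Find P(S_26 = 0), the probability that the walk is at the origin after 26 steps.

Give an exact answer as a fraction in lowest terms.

To be at 0 after 26 steps: need exactly 13 steps of +1 and 13 of -1.
Number of such sequences: C(26,13) = 10400600
Each has probability (3/4)^13 · (1/4)^13 = 1594323/4503599627370496
P = 10400600 · 1594323/4503599627370496 = 2072739474225/562949953421312

Answer: 2072739474225/562949953421312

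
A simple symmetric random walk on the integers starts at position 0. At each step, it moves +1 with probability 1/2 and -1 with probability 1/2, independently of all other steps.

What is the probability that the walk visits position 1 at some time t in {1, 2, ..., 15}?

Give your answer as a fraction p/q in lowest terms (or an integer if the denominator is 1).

Answer: 26333/32768

Derivation:
Count via complement. Let g(t,s) = #length-t paths at position s with S_1..S_t all ≠ 1.
g(t,s) = g(t-1,s-1) + g(t-1,s+1) for s ≠ 1; g(t,1) = 0.
t=0: g(0,0)=1
t=1: g(1,-1)=1
t=2: g(2,-2)=1 g(2,0)=1
t=3: g(3,-3)=1 g(3,-1)=2
t=4: g(4,-4)=1 g(4,-2)=3 g(4,0)=2
t=5: g(5,-5)=1 g(5,-3)=4 g(5,-1)=5
t=6: g(6,-6)=1 g(6,-4)=5 g(6,-2)=9 g(6,0)=5
t=7: g(7,-7)=1 g(7,-5)=6 g(7,-3)=14 g(7,-1)=14
t=8: g(8,-8)=1 g(8,-6)=7 g(8,-4)=20 g(8,-2)=28 g(8,0)=14
t=9: g(9,-9)=1 g(9,-7)=8 g(9,-5)=27 g(9,-3)=48 g(9,-1)=42
t=10: g(10,-10)=1 g(10,-8)=9 g(10,-6)=35 g(10,-4)=75 g(10,-2)=90 g(10,0)=42
t=11: g(11,-11)=1 g(11,-9)=10 g(11,-7)=44 g(11,-5)=110 g(11,-3)=165 g(11,-1)=132
t=12: g(12,-12)=1 g(12,-10)=11 g(12,-8)=54 g(12,-6)=154 g(12,-4)=275 g(12,-2)=297 g(12,0)=132
t=13: g(13,-13)=1 g(13,-11)=12 g(13,-9)=65 g(13,-7)=208 g(13,-5)=429 g(13,-3)=572 g(13,-1)=429
t=14: g(14,-14)=1 g(14,-12)=13 g(14,-10)=77 g(14,-8)=273 g(14,-6)=637 g(14,-4)=1001 g(14,-2)=1001 g(14,0)=429
t=15: g(15,-15)=1 g(15,-13)=14 g(15,-11)=90 g(15,-9)=350 g(15,-7)=910 g(15,-5)=1638 g(15,-3)=2002 g(15,-1)=1430
Paths never hitting 1: Σ_s g(15,s) = 6435
Paths hitting 1: 2^15 - 6435 = 26333
P = 26333/32768 = 26333/32768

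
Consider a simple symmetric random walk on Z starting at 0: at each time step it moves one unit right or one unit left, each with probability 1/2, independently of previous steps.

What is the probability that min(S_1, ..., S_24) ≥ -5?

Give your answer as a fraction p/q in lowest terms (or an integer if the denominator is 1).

Answer: 3231615/4194304

Derivation:
Let f(t,s) = #length-t paths at position s with S_1..S_t all ≥ -5.
f(t,s) = f(t-1,s-1) + f(t-1,s+1) for s ≥ -5; f(t,s) = 0 for s < -5.
t=0: f(0,0)=1
t=1: f(1,-1)=1 f(1,1)=1
t=2: f(2,-2)=1 f(2,0)=2 f(2,2)=1
t=3: f(3,-3)=1 f(3,-1)=3 f(3,1)=3 f(3,3)=1
t=4: f(4,-4)=1 f(4,-2)=4 f(4,0)=6 f(4,2)=4 f(4,4)=1
t=5: f(5,-5)=1 f(5,-3)=5 f(5,-1)=10 f(5,1)=10 f(5,3)=5 f(5,5)=1
t=6: f(6,-4)=6 f(6,-2)=15 f(6,0)=20 f(6,2)=15 f(6,4)=6 f(6,6)=1
t=7: f(7,-5)=6 f(7,-3)=21 f(7,-1)=35 f(7,1)=35 f(7,3)=21 f(7,5)=7 f(7,7)=1
t=8: f(8,-4)=27 f(8,-2)=56 f(8,0)=70 f(8,2)=56 f(8,4)=28 f(8,6)=8 f(8,8)=1
t=9: f(9,-5)=27 f(9,-3)=83 f(9,-1)=126 f(9,1)=126 f(9,3)=84 f(9,5)=36 f(9,7)=9 f(9,9)=1
t=10: f(10,-4)=110 f(10,-2)=209 f(10,0)=252 f(10,2)=210 f(10,4)=120 f(10,6)=45 f(10,8)=10 f(10,10)=1
t=11: f(11,-5)=110 f(11,-3)=319 f(11,-1)=461 f(11,1)=462 f(11,3)=330 f(11,5)=165 f(11,7)=55 f(11,9)=11 f(11,11)=1
t=12: f(12,-4)=429 f(12,-2)=780 f(12,0)=923 f(12,2)=792 f(12,4)=495 f(12,6)=220 f(12,8)=66 f(12,10)=12 f(12,12)=1
t=13: f(13,-5)=429 f(13,-3)=1209 f(13,-1)=1703 f(13,1)=1715 f(13,3)=1287 f(13,5)=715 f(13,7)=286 f(13,9)=78 f(13,11)=13 f(13,13)=1
t=14: f(14,-4)=1638 f(14,-2)=2912 f(14,0)=3418 f(14,2)=3002 f(14,4)=2002 f(14,6)=1001 f(14,8)=364 f(14,10)=91 f(14,12)=14 f(14,14)=1
t=15: f(15,-5)=1638 f(15,-3)=4550 f(15,-1)=6330 f(15,1)=6420 f(15,3)=5004 f(15,5)=3003 f(15,7)=1365 f(15,9)=455 f(15,11)=105 f(15,13)=15 f(15,15)=1
t=16: f(16,-4)=6188 f(16,-2)=10880 f(16,0)=12750 f(16,2)=11424 f(16,4)=8007 f(16,6)=4368 f(16,8)=1820 f(16,10)=560 f(16,12)=120 f(16,14)=16 f(16,16)=1
t=17: f(17,-5)=6188 f(17,-3)=17068 f(17,-1)=23630 f(17,1)=24174 f(17,3)=19431 f(17,5)=12375 f(17,7)=6188 f(17,9)=2380 f(17,11)=680 f(17,13)=136 f(17,15)=17 f(17,17)=1
t=18: f(18,-4)=23256 f(18,-2)=40698 f(18,0)=47804 f(18,2)=43605 f(18,4)=31806 f(18,6)=18563 f(18,8)=8568 f(18,10)=3060 f(18,12)=816 f(18,14)=153 f(18,16)=18 f(18,18)=1
t=19: f(19,-5)=23256 f(19,-3)=63954 f(19,-1)=88502 f(19,1)=91409 f(19,3)=75411 f(19,5)=50369 f(19,7)=27131 f(19,9)=11628 f(19,11)=3876 f(19,13)=969 f(19,15)=171 f(19,17)=19 f(19,19)=1
t=20: f(20,-4)=87210 f(20,-2)=152456 f(20,0)=179911 f(20,2)=166820 f(20,4)=125780 f(20,6)=77500 f(20,8)=38759 f(20,10)=15504 f(20,12)=4845 f(20,14)=1140 f(20,16)=190 f(20,18)=20 f(20,20)=1
t=21: f(21,-5)=87210 f(21,-3)=239666 f(21,-1)=332367 f(21,1)=346731 f(21,3)=292600 f(21,5)=203280 f(21,7)=116259 f(21,9)=54263 f(21,11)=20349 f(21,13)=5985 f(21,15)=1330 f(21,17)=210 f(21,19)=21 f(21,21)=1
t=22: f(22,-4)=326876 f(22,-2)=572033 f(22,0)=679098 f(22,2)=639331 f(22,4)=495880 f(22,6)=319539 f(22,8)=170522 f(22,10)=74612 f(22,12)=26334 f(22,14)=7315 f(22,16)=1540 f(22,18)=231 f(22,20)=22 f(22,22)=1
t=23: f(23,-5)=326876 f(23,-3)=898909 f(23,-1)=1251131 f(23,1)=1318429 f(23,3)=1135211 f(23,5)=815419 f(23,7)=490061 f(23,9)=245134 f(23,11)=100946 f(23,13)=33649 f(23,15)=8855 f(23,17)=1771 f(23,19)=253 f(23,21)=23 f(23,23)=1
t=24: f(24,-4)=1225785 f(24,-2)=2150040 f(24,0)=2569560 f(24,2)=2453640 f(24,4)=1950630 f(24,6)=1305480 f(24,8)=735195 f(24,10)=346080 f(24,12)=134595 f(24,14)=42504 f(24,16)=10626 f(24,18)=2024 f(24,20)=276 f(24,22)=24 f(24,24)=1
Σ_s f(24,s) = 12926460
P = 12926460/16777216 = 3231615/4194304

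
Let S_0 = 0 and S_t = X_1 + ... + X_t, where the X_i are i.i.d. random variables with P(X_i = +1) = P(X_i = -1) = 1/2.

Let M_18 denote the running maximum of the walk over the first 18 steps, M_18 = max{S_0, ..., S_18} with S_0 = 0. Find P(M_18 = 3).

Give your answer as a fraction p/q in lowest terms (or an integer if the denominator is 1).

Let M_18 = max(S_0,...,S_18). Use the reflection principle: for j ≥ 1, #{paths with M_18 ≥ j} = #{S_18 ≥ j} + #{S_18 ≥ j+1}.
By reflection, #{M_18 ≥ 3} = #{S_18 ≥ 3} + #{S_18 ≥ 4} = 63004 + 63004 = 126008.
#{M_18 ≥ 4} = #{S_18 ≥ 4} + #{S_18 ≥ 5} = 63004 + 31180 = 94184.
#{M_18 = 3} = 126008 - 94184 = 31824.
P(M_18 = 3) = 31824/262144 = 1989/16384

Answer: 1989/16384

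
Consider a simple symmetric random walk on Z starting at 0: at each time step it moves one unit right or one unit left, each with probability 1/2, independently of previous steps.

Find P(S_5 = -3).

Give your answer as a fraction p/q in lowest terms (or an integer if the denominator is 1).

To reach position -3 after 5 steps: need 1 step of +1 and 4 of -1.
Favorable paths: C(5,1) = 5
Total paths: 2^5 = 32
P = 5/32 = 5/32

Answer: 5/32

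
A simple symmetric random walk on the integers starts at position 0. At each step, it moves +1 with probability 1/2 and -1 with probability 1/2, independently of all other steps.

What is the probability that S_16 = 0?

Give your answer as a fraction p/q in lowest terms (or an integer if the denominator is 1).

To return to 0 after 16 steps: need exactly 8 steps of +1 and 8 of -1.
Favorable paths: C(16,8) = 12870
Total paths: 2^16 = 65536
P = 12870/65536 = 6435/32768

Answer: 6435/32768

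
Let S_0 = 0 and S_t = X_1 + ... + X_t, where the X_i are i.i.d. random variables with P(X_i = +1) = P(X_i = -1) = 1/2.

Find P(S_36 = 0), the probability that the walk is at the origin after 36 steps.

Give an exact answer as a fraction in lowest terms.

To return to 0 after 36 steps: need exactly 18 steps of +1 and 18 of -1.
Favorable paths: C(36,18) = 9075135300
Total paths: 2^36 = 68719476736
P = 9075135300/68719476736 = 2268783825/17179869184

Answer: 2268783825/17179869184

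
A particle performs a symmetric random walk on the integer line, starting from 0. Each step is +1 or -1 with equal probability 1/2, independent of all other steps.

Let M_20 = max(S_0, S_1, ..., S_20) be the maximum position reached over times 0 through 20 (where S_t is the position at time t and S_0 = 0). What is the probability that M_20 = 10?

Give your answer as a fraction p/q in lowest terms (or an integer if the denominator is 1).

Let M_20 = max(S_0,...,S_20). Use the reflection principle: for j ≥ 1, #{paths with M_20 ≥ j} = #{S_20 ≥ j} + #{S_20 ≥ j+1}.
By reflection, #{M_20 ≥ 10} = #{S_20 ≥ 10} + #{S_20 ≥ 11} = 21700 + 6196 = 27896.
#{M_20 ≥ 11} = #{S_20 ≥ 11} + #{S_20 ≥ 12} = 6196 + 6196 = 12392.
#{M_20 = 10} = 27896 - 12392 = 15504.
P(M_20 = 10) = 15504/1048576 = 969/65536

Answer: 969/65536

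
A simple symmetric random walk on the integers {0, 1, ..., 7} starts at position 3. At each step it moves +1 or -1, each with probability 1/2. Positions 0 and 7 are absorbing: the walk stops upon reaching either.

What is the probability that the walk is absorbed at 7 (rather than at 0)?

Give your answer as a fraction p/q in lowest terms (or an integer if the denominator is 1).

Answer: 3/7

Derivation:
Symmetric walk (p = 1/2): the harmonic-function argument gives P(hit 7 before 0 | start at 3) = a/N.
P = 3/7 = 3/7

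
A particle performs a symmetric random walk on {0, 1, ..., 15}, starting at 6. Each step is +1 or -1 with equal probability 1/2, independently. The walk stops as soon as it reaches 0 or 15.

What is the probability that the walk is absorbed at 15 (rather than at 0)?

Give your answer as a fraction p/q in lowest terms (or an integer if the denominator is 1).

Answer: 2/5

Derivation:
Symmetric walk (p = 1/2): the harmonic-function argument gives P(hit 15 before 0 | start at 6) = a/N.
P = 6/15 = 2/5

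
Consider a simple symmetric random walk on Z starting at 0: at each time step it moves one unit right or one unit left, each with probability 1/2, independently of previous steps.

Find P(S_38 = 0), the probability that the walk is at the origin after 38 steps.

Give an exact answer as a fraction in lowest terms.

Answer: 4418157975/34359738368

Derivation:
To return to 0 after 38 steps: need exactly 19 steps of +1 and 19 of -1.
Favorable paths: C(38,19) = 35345263800
Total paths: 2^38 = 274877906944
P = 35345263800/274877906944 = 4418157975/34359738368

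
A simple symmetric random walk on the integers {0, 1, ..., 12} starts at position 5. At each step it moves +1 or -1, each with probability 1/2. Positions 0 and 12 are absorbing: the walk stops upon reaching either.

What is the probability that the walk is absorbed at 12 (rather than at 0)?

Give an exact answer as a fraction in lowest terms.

Symmetric walk (p = 1/2): the harmonic-function argument gives P(hit 12 before 0 | start at 5) = a/N.
P = 5/12 = 5/12

Answer: 5/12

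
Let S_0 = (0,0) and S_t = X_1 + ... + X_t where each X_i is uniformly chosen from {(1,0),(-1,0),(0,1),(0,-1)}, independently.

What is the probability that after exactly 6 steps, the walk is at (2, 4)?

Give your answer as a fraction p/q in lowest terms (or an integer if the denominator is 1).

Let h be the number of horizontal steps (so 6-h are vertical). To end at (2,4) need (h+2)/2 right-steps and ((6-h)+4)/2 up-steps.
Sum over h with 2 ≤ h ≤ 2, h ≡ 0 (mod 2), 6-h ≡ 0 (mod 2):
h=2: C(6,2)·C(2,2)·C(4,4) = 15·1·1 = 15
Total favorable: 15
Total paths: 4^6 = 4096
P = 15/4096 = 15/4096

Answer: 15/4096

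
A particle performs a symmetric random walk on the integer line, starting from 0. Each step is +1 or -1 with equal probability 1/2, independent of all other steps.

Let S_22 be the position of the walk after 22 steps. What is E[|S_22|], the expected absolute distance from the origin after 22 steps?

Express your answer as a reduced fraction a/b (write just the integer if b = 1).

S_22 takes values m ≡ 0 (mod 2) with |m| ≤ 22; P(S_22=m) = C(22,(22+m)/2)/2^22.
Total paths: 2^22 = 4194304
Distribution: P(S=-22)=1/4194304, P(S=-20)=22/4194304, P(S=-18)=231/4194304, P(S=-16)=1540/4194304, P(S=-14)=7315/4194304, P(S=-12)=26334/4194304, P(S=-10)=74613/4194304, P(S=-8)=170544/4194304, P(S=-6)=319770/4194304, P(S=-4)=497420/4194304, P(S=-2)=646646/4194304, P(S=0)=705432/4194304, P(S=2)=646646/4194304, P(S=4)=497420/4194304, P(S=6)=319770/4194304, P(S=8)=170544/4194304, P(S=10)=74613/4194304, P(S=12)=26334/4194304, P(S=14)=7315/4194304, P(S=16)=1540/4194304, P(S=18)=231/4194304, P(S=20)=22/4194304, P(S=22)=1/4194304
E[|S_22|] = Σ_m |m|·P(S_22=m) = 15519504/4194304 = 969969/262144

Answer: 969969/262144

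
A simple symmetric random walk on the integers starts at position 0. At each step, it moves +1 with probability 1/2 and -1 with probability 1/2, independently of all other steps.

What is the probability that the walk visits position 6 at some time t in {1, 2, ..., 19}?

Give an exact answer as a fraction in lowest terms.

Answer: 10949/65536

Derivation:
Count via complement. Let g(t,s) = #length-t paths at position s with S_1..S_t all ≠ 6.
g(t,s) = g(t-1,s-1) + g(t-1,s+1) for s ≠ 6; g(t,6) = 0.
t=0: g(0,0)=1
t=1: g(1,-1)=1 g(1,1)=1
t=2: g(2,-2)=1 g(2,0)=2 g(2,2)=1
t=3: g(3,-3)=1 g(3,-1)=3 g(3,1)=3 g(3,3)=1
t=4: g(4,-4)=1 g(4,-2)=4 g(4,0)=6 g(4,2)=4 g(4,4)=1
t=5: g(5,-5)=1 g(5,-3)=5 g(5,-1)=10 g(5,1)=10 g(5,3)=5 g(5,5)=1
t=6: g(6,-6)=1 g(6,-4)=6 g(6,-2)=15 g(6,0)=20 g(6,2)=15 g(6,4)=6
t=7: g(7,-7)=1 g(7,-5)=7 g(7,-3)=21 g(7,-1)=35 g(7,1)=35 g(7,3)=21 g(7,5)=6
t=8: g(8,-8)=1 g(8,-6)=8 g(8,-4)=28 g(8,-2)=56 g(8,0)=70 g(8,2)=56 g(8,4)=27
t=9: g(9,-9)=1 g(9,-7)=9 g(9,-5)=36 g(9,-3)=84 g(9,-1)=126 g(9,1)=126 g(9,3)=83 g(9,5)=27
t=10: g(10,-10)=1 g(10,-8)=10 g(10,-6)=45 g(10,-4)=120 g(10,-2)=210 g(10,0)=252 g(10,2)=209 g(10,4)=110
t=11: g(11,-11)=1 g(11,-9)=11 g(11,-7)=55 g(11,-5)=165 g(11,-3)=330 g(11,-1)=462 g(11,1)=461 g(11,3)=319 g(11,5)=110
t=12: g(12,-12)=1 g(12,-10)=12 g(12,-8)=66 g(12,-6)=220 g(12,-4)=495 g(12,-2)=792 g(12,0)=923 g(12,2)=780 g(12,4)=429
t=13: g(13,-13)=1 g(13,-11)=13 g(13,-9)=78 g(13,-7)=286 g(13,-5)=715 g(13,-3)=1287 g(13,-1)=1715 g(13,1)=1703 g(13,3)=1209 g(13,5)=429
t=14: g(14,-14)=1 g(14,-12)=14 g(14,-10)=91 g(14,-8)=364 g(14,-6)=1001 g(14,-4)=2002 g(14,-2)=3002 g(14,0)=3418 g(14,2)=2912 g(14,4)=1638
t=15: g(15,-15)=1 g(15,-13)=15 g(15,-11)=105 g(15,-9)=455 g(15,-7)=1365 g(15,-5)=3003 g(15,-3)=5004 g(15,-1)=6420 g(15,1)=6330 g(15,3)=4550 g(15,5)=1638
t=16: g(16,-16)=1 g(16,-14)=16 g(16,-12)=120 g(16,-10)=560 g(16,-8)=1820 g(16,-6)=4368 g(16,-4)=8007 g(16,-2)=11424 g(16,0)=12750 g(16,2)=10880 g(16,4)=6188
t=17: g(17,-17)=1 g(17,-15)=17 g(17,-13)=136 g(17,-11)=680 g(17,-9)=2380 g(17,-7)=6188 g(17,-5)=12375 g(17,-3)=19431 g(17,-1)=24174 g(17,1)=23630 g(17,3)=17068 g(17,5)=6188
t=18: g(18,-18)=1 g(18,-16)=18 g(18,-14)=153 g(18,-12)=816 g(18,-10)=3060 g(18,-8)=8568 g(18,-6)=18563 g(18,-4)=31806 g(18,-2)=43605 g(18,0)=47804 g(18,2)=40698 g(18,4)=23256
t=19: g(19,-19)=1 g(19,-17)=19 g(19,-15)=171 g(19,-13)=969 g(19,-11)=3876 g(19,-9)=11628 g(19,-7)=27131 g(19,-5)=50369 g(19,-3)=75411 g(19,-1)=91409 g(19,1)=88502 g(19,3)=63954 g(19,5)=23256
Paths never hitting 6: Σ_s g(19,s) = 436696
Paths hitting 6: 2^19 - 436696 = 87592
P = 87592/524288 = 10949/65536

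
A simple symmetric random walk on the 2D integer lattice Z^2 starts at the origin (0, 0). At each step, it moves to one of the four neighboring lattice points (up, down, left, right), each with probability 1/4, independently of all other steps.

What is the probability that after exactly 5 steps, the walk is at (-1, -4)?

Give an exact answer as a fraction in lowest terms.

Let h be the number of horizontal steps (so 5-h are vertical). To end at (-1,-4) need (h-1)/2 right-steps and ((5-h)-4)/2 up-steps.
Sum over h with 1 ≤ h ≤ 1, h ≡ 1 (mod 2), 5-h ≡ 0 (mod 2):
h=1: C(5,1)·C(1,0)·C(4,0) = 5·1·1 = 5
Total favorable: 5
Total paths: 4^5 = 1024
P = 5/1024 = 5/1024

Answer: 5/1024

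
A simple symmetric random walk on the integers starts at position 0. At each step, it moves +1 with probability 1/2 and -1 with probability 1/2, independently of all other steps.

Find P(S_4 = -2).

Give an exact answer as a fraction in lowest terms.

To reach position -2 after 4 steps: need 1 step of +1 and 3 of -1.
Favorable paths: C(4,1) = 4
Total paths: 2^4 = 16
P = 4/16 = 1/4

Answer: 1/4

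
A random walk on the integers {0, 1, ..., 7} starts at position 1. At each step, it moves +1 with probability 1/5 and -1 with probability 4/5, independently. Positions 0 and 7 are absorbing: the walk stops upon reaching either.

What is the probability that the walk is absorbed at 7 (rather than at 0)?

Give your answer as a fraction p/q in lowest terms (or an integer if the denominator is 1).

Answer: 1/5461

Derivation:
Biased walk: p = 1/5, q = 4/5, r = q/p = 4
Gambler's ruin: P(hit 7 before 0 | start at 1) = (1 - r^a)/(1 - r^N)
r^1 = 4; r^7 = 16384
P = (1 - 4) / (1 - 16384) = -3 / -16383 = 1/5461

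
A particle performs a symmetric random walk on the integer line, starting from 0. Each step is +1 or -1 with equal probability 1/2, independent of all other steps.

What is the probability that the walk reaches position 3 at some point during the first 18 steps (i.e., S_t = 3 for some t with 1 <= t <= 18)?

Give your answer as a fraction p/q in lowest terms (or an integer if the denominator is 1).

Answer: 15751/32768

Derivation:
Count via complement. Let g(t,s) = #length-t paths at position s with S_1..S_t all ≠ 3.
g(t,s) = g(t-1,s-1) + g(t-1,s+1) for s ≠ 3; g(t,3) = 0.
t=0: g(0,0)=1
t=1: g(1,-1)=1 g(1,1)=1
t=2: g(2,-2)=1 g(2,0)=2 g(2,2)=1
t=3: g(3,-3)=1 g(3,-1)=3 g(3,1)=3
t=4: g(4,-4)=1 g(4,-2)=4 g(4,0)=6 g(4,2)=3
t=5: g(5,-5)=1 g(5,-3)=5 g(5,-1)=10 g(5,1)=9
t=6: g(6,-6)=1 g(6,-4)=6 g(6,-2)=15 g(6,0)=19 g(6,2)=9
t=7: g(7,-7)=1 g(7,-5)=7 g(7,-3)=21 g(7,-1)=34 g(7,1)=28
t=8: g(8,-8)=1 g(8,-6)=8 g(8,-4)=28 g(8,-2)=55 g(8,0)=62 g(8,2)=28
t=9: g(9,-9)=1 g(9,-7)=9 g(9,-5)=36 g(9,-3)=83 g(9,-1)=117 g(9,1)=90
t=10: g(10,-10)=1 g(10,-8)=10 g(10,-6)=45 g(10,-4)=119 g(10,-2)=200 g(10,0)=207 g(10,2)=90
t=11: g(11,-11)=1 g(11,-9)=11 g(11,-7)=55 g(11,-5)=164 g(11,-3)=319 g(11,-1)=407 g(11,1)=297
t=12: g(12,-12)=1 g(12,-10)=12 g(12,-8)=66 g(12,-6)=219 g(12,-4)=483 g(12,-2)=726 g(12,0)=704 g(12,2)=297
t=13: g(13,-13)=1 g(13,-11)=13 g(13,-9)=78 g(13,-7)=285 g(13,-5)=702 g(13,-3)=1209 g(13,-1)=1430 g(13,1)=1001
t=14: g(14,-14)=1 g(14,-12)=14 g(14,-10)=91 g(14,-8)=363 g(14,-6)=987 g(14,-4)=1911 g(14,-2)=2639 g(14,0)=2431 g(14,2)=1001
t=15: g(15,-15)=1 g(15,-13)=15 g(15,-11)=105 g(15,-9)=454 g(15,-7)=1350 g(15,-5)=2898 g(15,-3)=4550 g(15,-1)=5070 g(15,1)=3432
t=16: g(16,-16)=1 g(16,-14)=16 g(16,-12)=120 g(16,-10)=559 g(16,-8)=1804 g(16,-6)=4248 g(16,-4)=7448 g(16,-2)=9620 g(16,0)=8502 g(16,2)=3432
t=17: g(17,-17)=1 g(17,-15)=17 g(17,-13)=136 g(17,-11)=679 g(17,-9)=2363 g(17,-7)=6052 g(17,-5)=11696 g(17,-3)=17068 g(17,-1)=18122 g(17,1)=11934
t=18: g(18,-18)=1 g(18,-16)=18 g(18,-14)=153 g(18,-12)=815 g(18,-10)=3042 g(18,-8)=8415 g(18,-6)=17748 g(18,-4)=28764 g(18,-2)=35190 g(18,0)=30056 g(18,2)=11934
Paths never hitting 3: Σ_s g(18,s) = 136136
Paths hitting 3: 2^18 - 136136 = 126008
P = 126008/262144 = 15751/32768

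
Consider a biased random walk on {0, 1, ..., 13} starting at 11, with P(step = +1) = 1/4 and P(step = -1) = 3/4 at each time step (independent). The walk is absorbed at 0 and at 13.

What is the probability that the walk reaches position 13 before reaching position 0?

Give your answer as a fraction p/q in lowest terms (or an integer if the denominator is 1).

Answer: 88573/797161

Derivation:
Biased walk: p = 1/4, q = 3/4, r = q/p = 3
Gambler's ruin: P(hit 13 before 0 | start at 11) = (1 - r^a)/(1 - r^N)
r^11 = 177147; r^13 = 1594323
P = (1 - 177147) / (1 - 1594323) = -177146 / -1594322 = 88573/797161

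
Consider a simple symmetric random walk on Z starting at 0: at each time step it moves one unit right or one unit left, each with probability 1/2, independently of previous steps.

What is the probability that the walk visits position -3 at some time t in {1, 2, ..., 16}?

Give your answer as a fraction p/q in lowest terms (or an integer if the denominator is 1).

Count via complement. Let g(t,s) = #length-t paths at position s with S_1..S_t all ≠ -3.
g(t,s) = g(t-1,s-1) + g(t-1,s+1) for s ≠ -3; g(t,-3) = 0.
t=0: g(0,0)=1
t=1: g(1,-1)=1 g(1,1)=1
t=2: g(2,-2)=1 g(2,0)=2 g(2,2)=1
t=3: g(3,-1)=3 g(3,1)=3 g(3,3)=1
t=4: g(4,-2)=3 g(4,0)=6 g(4,2)=4 g(4,4)=1
t=5: g(5,-1)=9 g(5,1)=10 g(5,3)=5 g(5,5)=1
t=6: g(6,-2)=9 g(6,0)=19 g(6,2)=15 g(6,4)=6 g(6,6)=1
t=7: g(7,-1)=28 g(7,1)=34 g(7,3)=21 g(7,5)=7 g(7,7)=1
t=8: g(8,-2)=28 g(8,0)=62 g(8,2)=55 g(8,4)=28 g(8,6)=8 g(8,8)=1
t=9: g(9,-1)=90 g(9,1)=117 g(9,3)=83 g(9,5)=36 g(9,7)=9 g(9,9)=1
t=10: g(10,-2)=90 g(10,0)=207 g(10,2)=200 g(10,4)=119 g(10,6)=45 g(10,8)=10 g(10,10)=1
t=11: g(11,-1)=297 g(11,1)=407 g(11,3)=319 g(11,5)=164 g(11,7)=55 g(11,9)=11 g(11,11)=1
t=12: g(12,-2)=297 g(12,0)=704 g(12,2)=726 g(12,4)=483 g(12,6)=219 g(12,8)=66 g(12,10)=12 g(12,12)=1
t=13: g(13,-1)=1001 g(13,1)=1430 g(13,3)=1209 g(13,5)=702 g(13,7)=285 g(13,9)=78 g(13,11)=13 g(13,13)=1
t=14: g(14,-2)=1001 g(14,0)=2431 g(14,2)=2639 g(14,4)=1911 g(14,6)=987 g(14,8)=363 g(14,10)=91 g(14,12)=14 g(14,14)=1
t=15: g(15,-1)=3432 g(15,1)=5070 g(15,3)=4550 g(15,5)=2898 g(15,7)=1350 g(15,9)=454 g(15,11)=105 g(15,13)=15 g(15,15)=1
t=16: g(16,-2)=3432 g(16,0)=8502 g(16,2)=9620 g(16,4)=7448 g(16,6)=4248 g(16,8)=1804 g(16,10)=559 g(16,12)=120 g(16,14)=16 g(16,16)=1
Paths never hitting -3: Σ_s g(16,s) = 35750
Paths hitting -3: 2^16 - 35750 = 29786
P = 29786/65536 = 14893/32768

Answer: 14893/32768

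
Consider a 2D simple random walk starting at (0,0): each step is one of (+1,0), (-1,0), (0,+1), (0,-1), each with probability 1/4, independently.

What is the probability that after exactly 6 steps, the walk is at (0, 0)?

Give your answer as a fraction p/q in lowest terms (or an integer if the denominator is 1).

Let h be the number of horizontal steps (so 6-h are vertical). To end at (0,0) need (h+0)/2 right-steps and ((6-h)+0)/2 up-steps.
Sum over h with 0 ≤ h ≤ 6, h ≡ 0 (mod 2), 6-h ≡ 0 (mod 2):
h=0: C(6,0)·C(0,0)·C(6,3) = 1·1·20 = 20
h=2: C(6,2)·C(2,1)·C(4,2) = 15·2·6 = 180
h=4: C(6,4)·C(4,2)·C(2,1) = 15·6·2 = 180
h=6: C(6,6)·C(6,3)·C(0,0) = 1·20·1 = 20
Total favorable: 400
Total paths: 4^6 = 4096
P = 400/4096 = 25/256

Answer: 25/256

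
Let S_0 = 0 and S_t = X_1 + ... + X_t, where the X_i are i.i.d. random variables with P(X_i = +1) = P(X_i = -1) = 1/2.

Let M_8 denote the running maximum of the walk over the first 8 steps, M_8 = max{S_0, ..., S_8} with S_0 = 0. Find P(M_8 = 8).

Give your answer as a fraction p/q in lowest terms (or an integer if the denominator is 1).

Let M_8 = max(S_0,...,S_8). Use the reflection principle: for j ≥ 1, #{paths with M_8 ≥ j} = #{S_8 ≥ j} + #{S_8 ≥ j+1}.
By reflection, #{M_8 ≥ 8} = #{S_8 ≥ 8} + #{S_8 ≥ 9} = 1 + 0 = 1.
#{M_8 ≥ 9} = #{S_8 ≥ 9} + #{S_8 ≥ 10} = 0 + 0 = 0.
#{M_8 = 8} = 1 - 0 = 1.
P(M_8 = 8) = 1/256 = 1/256

Answer: 1/256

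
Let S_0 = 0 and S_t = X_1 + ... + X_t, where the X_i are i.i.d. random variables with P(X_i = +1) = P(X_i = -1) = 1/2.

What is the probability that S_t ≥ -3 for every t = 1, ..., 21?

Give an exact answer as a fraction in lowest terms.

Let f(t,s) = #length-t paths at position s with S_1..S_t all ≥ -3.
f(t,s) = f(t-1,s-1) + f(t-1,s+1) for s ≥ -3; f(t,s) = 0 for s < -3.
t=0: f(0,0)=1
t=1: f(1,-1)=1 f(1,1)=1
t=2: f(2,-2)=1 f(2,0)=2 f(2,2)=1
t=3: f(3,-3)=1 f(3,-1)=3 f(3,1)=3 f(3,3)=1
t=4: f(4,-2)=4 f(4,0)=6 f(4,2)=4 f(4,4)=1
t=5: f(5,-3)=4 f(5,-1)=10 f(5,1)=10 f(5,3)=5 f(5,5)=1
t=6: f(6,-2)=14 f(6,0)=20 f(6,2)=15 f(6,4)=6 f(6,6)=1
t=7: f(7,-3)=14 f(7,-1)=34 f(7,1)=35 f(7,3)=21 f(7,5)=7 f(7,7)=1
t=8: f(8,-2)=48 f(8,0)=69 f(8,2)=56 f(8,4)=28 f(8,6)=8 f(8,8)=1
t=9: f(9,-3)=48 f(9,-1)=117 f(9,1)=125 f(9,3)=84 f(9,5)=36 f(9,7)=9 f(9,9)=1
t=10: f(10,-2)=165 f(10,0)=242 f(10,2)=209 f(10,4)=120 f(10,6)=45 f(10,8)=10 f(10,10)=1
t=11: f(11,-3)=165 f(11,-1)=407 f(11,1)=451 f(11,3)=329 f(11,5)=165 f(11,7)=55 f(11,9)=11 f(11,11)=1
t=12: f(12,-2)=572 f(12,0)=858 f(12,2)=780 f(12,4)=494 f(12,6)=220 f(12,8)=66 f(12,10)=12 f(12,12)=1
t=13: f(13,-3)=572 f(13,-1)=1430 f(13,1)=1638 f(13,3)=1274 f(13,5)=714 f(13,7)=286 f(13,9)=78 f(13,11)=13 f(13,13)=1
t=14: f(14,-2)=2002 f(14,0)=3068 f(14,2)=2912 f(14,4)=1988 f(14,6)=1000 f(14,8)=364 f(14,10)=91 f(14,12)=14 f(14,14)=1
t=15: f(15,-3)=2002 f(15,-1)=5070 f(15,1)=5980 f(15,3)=4900 f(15,5)=2988 f(15,7)=1364 f(15,9)=455 f(15,11)=105 f(15,13)=15 f(15,15)=1
t=16: f(16,-2)=7072 f(16,0)=11050 f(16,2)=10880 f(16,4)=7888 f(16,6)=4352 f(16,8)=1819 f(16,10)=560 f(16,12)=120 f(16,14)=16 f(16,16)=1
t=17: f(17,-3)=7072 f(17,-1)=18122 f(17,1)=21930 f(17,3)=18768 f(17,5)=12240 f(17,7)=6171 f(17,9)=2379 f(17,11)=680 f(17,13)=136 f(17,15)=17 f(17,17)=1
t=18: f(18,-2)=25194 f(18,0)=40052 f(18,2)=40698 f(18,4)=31008 f(18,6)=18411 f(18,8)=8550 f(18,10)=3059 f(18,12)=816 f(18,14)=153 f(18,16)=18 f(18,18)=1
t=19: f(19,-3)=25194 f(19,-1)=65246 f(19,1)=80750 f(19,3)=71706 f(19,5)=49419 f(19,7)=26961 f(19,9)=11609 f(19,11)=3875 f(19,13)=969 f(19,15)=171 f(19,17)=19 f(19,19)=1
t=20: f(20,-2)=90440 f(20,0)=145996 f(20,2)=152456 f(20,4)=121125 f(20,6)=76380 f(20,8)=38570 f(20,10)=15484 f(20,12)=4844 f(20,14)=1140 f(20,16)=190 f(20,18)=20 f(20,20)=1
t=21: f(21,-3)=90440 f(21,-1)=236436 f(21,1)=298452 f(21,3)=273581 f(21,5)=197505 f(21,7)=114950 f(21,9)=54054 f(21,11)=20328 f(21,13)=5984 f(21,15)=1330 f(21,17)=210 f(21,19)=21 f(21,21)=1
Σ_s f(21,s) = 1293292
P = 1293292/2097152 = 323323/524288

Answer: 323323/524288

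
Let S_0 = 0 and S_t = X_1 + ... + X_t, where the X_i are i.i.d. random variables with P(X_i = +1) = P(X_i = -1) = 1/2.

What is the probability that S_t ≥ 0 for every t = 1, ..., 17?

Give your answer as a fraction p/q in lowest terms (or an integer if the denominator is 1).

Answer: 12155/65536

Derivation:
Let f(t,s) = #length-t paths at position s with S_1..S_t all ≥ 0.
f(t,s) = f(t-1,s-1) + f(t-1,s+1) for s ≥ 0; f(t,s) = 0 for s < 0.
t=0: f(0,0)=1
t=1: f(1,1)=1
t=2: f(2,0)=1 f(2,2)=1
t=3: f(3,1)=2 f(3,3)=1
t=4: f(4,0)=2 f(4,2)=3 f(4,4)=1
t=5: f(5,1)=5 f(5,3)=4 f(5,5)=1
t=6: f(6,0)=5 f(6,2)=9 f(6,4)=5 f(6,6)=1
t=7: f(7,1)=14 f(7,3)=14 f(7,5)=6 f(7,7)=1
t=8: f(8,0)=14 f(8,2)=28 f(8,4)=20 f(8,6)=7 f(8,8)=1
t=9: f(9,1)=42 f(9,3)=48 f(9,5)=27 f(9,7)=8 f(9,9)=1
t=10: f(10,0)=42 f(10,2)=90 f(10,4)=75 f(10,6)=35 f(10,8)=9 f(10,10)=1
t=11: f(11,1)=132 f(11,3)=165 f(11,5)=110 f(11,7)=44 f(11,9)=10 f(11,11)=1
t=12: f(12,0)=132 f(12,2)=297 f(12,4)=275 f(12,6)=154 f(12,8)=54 f(12,10)=11 f(12,12)=1
t=13: f(13,1)=429 f(13,3)=572 f(13,5)=429 f(13,7)=208 f(13,9)=65 f(13,11)=12 f(13,13)=1
t=14: f(14,0)=429 f(14,2)=1001 f(14,4)=1001 f(14,6)=637 f(14,8)=273 f(14,10)=77 f(14,12)=13 f(14,14)=1
t=15: f(15,1)=1430 f(15,3)=2002 f(15,5)=1638 f(15,7)=910 f(15,9)=350 f(15,11)=90 f(15,13)=14 f(15,15)=1
t=16: f(16,0)=1430 f(16,2)=3432 f(16,4)=3640 f(16,6)=2548 f(16,8)=1260 f(16,10)=440 f(16,12)=104 f(16,14)=15 f(16,16)=1
t=17: f(17,1)=4862 f(17,3)=7072 f(17,5)=6188 f(17,7)=3808 f(17,9)=1700 f(17,11)=544 f(17,13)=119 f(17,15)=16 f(17,17)=1
Σ_s f(17,s) = 24310
P = 24310/131072 = 12155/65536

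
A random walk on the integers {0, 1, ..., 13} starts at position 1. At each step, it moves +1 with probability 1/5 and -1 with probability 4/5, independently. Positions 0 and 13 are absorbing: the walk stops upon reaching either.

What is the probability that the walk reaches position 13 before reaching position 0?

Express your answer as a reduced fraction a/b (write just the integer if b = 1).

Biased walk: p = 1/5, q = 4/5, r = q/p = 4
Gambler's ruin: P(hit 13 before 0 | start at 1) = (1 - r^a)/(1 - r^N)
r^1 = 4; r^13 = 67108864
P = (1 - 4) / (1 - 67108864) = -3 / -67108863 = 1/22369621

Answer: 1/22369621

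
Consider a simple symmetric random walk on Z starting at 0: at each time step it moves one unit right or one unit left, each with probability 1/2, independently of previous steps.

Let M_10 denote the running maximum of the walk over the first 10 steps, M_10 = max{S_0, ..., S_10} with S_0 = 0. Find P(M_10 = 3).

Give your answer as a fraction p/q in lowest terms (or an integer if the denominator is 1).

Answer: 15/128

Derivation:
Let M_10 = max(S_0,...,S_10). Use the reflection principle: for j ≥ 1, #{paths with M_10 ≥ j} = #{S_10 ≥ j} + #{S_10 ≥ j+1}.
By reflection, #{M_10 ≥ 3} = #{S_10 ≥ 3} + #{S_10 ≥ 4} = 176 + 176 = 352.
#{M_10 ≥ 4} = #{S_10 ≥ 4} + #{S_10 ≥ 5} = 176 + 56 = 232.
#{M_10 = 3} = 352 - 232 = 120.
P(M_10 = 3) = 120/1024 = 15/128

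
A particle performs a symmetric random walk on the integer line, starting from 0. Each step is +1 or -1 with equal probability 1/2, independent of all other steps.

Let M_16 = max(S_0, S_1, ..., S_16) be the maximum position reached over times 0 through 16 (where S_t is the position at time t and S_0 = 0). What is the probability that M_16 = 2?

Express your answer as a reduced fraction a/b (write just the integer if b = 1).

Answer: 715/4096

Derivation:
Let M_16 = max(S_0,...,S_16). Use the reflection principle: for j ≥ 1, #{paths with M_16 ≥ j} = #{S_16 ≥ j} + #{S_16 ≥ j+1}.
By reflection, #{M_16 ≥ 2} = #{S_16 ≥ 2} + #{S_16 ≥ 3} = 26333 + 14893 = 41226.
#{M_16 ≥ 3} = #{S_16 ≥ 3} + #{S_16 ≥ 4} = 14893 + 14893 = 29786.
#{M_16 = 2} = 41226 - 29786 = 11440.
P(M_16 = 2) = 11440/65536 = 715/4096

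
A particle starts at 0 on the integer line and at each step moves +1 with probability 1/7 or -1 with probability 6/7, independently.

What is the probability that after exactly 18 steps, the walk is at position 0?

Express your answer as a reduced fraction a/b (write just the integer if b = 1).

Answer: 489977579520/1628413597910449

Derivation:
To be at 0 after 18 steps: need exactly 9 steps of +1 and 9 of -1.
Number of such sequences: C(18,9) = 48620
Each has probability (1/7)^9 · (6/7)^9 = 10077696/1628413597910449
P = 48620 · 10077696/1628413597910449 = 489977579520/1628413597910449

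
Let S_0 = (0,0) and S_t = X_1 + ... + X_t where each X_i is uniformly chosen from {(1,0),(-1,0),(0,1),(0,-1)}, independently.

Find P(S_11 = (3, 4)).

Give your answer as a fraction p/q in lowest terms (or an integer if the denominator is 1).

Answer: 12705/2097152

Derivation:
Let h be the number of horizontal steps (so 11-h are vertical). To end at (3,4) need (h+3)/2 right-steps and ((11-h)+4)/2 up-steps.
Sum over h with 3 ≤ h ≤ 7, h ≡ 1 (mod 2), 11-h ≡ 0 (mod 2):
h=3: C(11,3)·C(3,3)·C(8,6) = 165·1·28 = 4620
h=5: C(11,5)·C(5,4)·C(6,5) = 462·5·6 = 13860
h=7: C(11,7)·C(7,5)·C(4,4) = 330·21·1 = 6930
Total favorable: 25410
Total paths: 4^11 = 4194304
P = 25410/4194304 = 12705/2097152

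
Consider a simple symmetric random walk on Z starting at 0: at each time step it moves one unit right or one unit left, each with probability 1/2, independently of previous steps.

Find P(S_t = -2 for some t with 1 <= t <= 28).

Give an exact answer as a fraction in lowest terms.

Answer: 23859587/33554432

Derivation:
Count via complement. Let g(t,s) = #length-t paths at position s with S_1..S_t all ≠ -2.
g(t,s) = g(t-1,s-1) + g(t-1,s+1) for s ≠ -2; g(t,-2) = 0.
t=0: g(0,0)=1
t=1: g(1,-1)=1 g(1,1)=1
t=2: g(2,0)=2 g(2,2)=1
t=3: g(3,-1)=2 g(3,1)=3 g(3,3)=1
t=4: g(4,0)=5 g(4,2)=4 g(4,4)=1
t=5: g(5,-1)=5 g(5,1)=9 g(5,3)=5 g(5,5)=1
t=6: g(6,0)=14 g(6,2)=14 g(6,4)=6 g(6,6)=1
t=7: g(7,-1)=14 g(7,1)=28 g(7,3)=20 g(7,5)=7 g(7,7)=1
t=8: g(8,0)=42 g(8,2)=48 g(8,4)=27 g(8,6)=8 g(8,8)=1
t=9: g(9,-1)=42 g(9,1)=90 g(9,3)=75 g(9,5)=35 g(9,7)=9 g(9,9)=1
t=10: g(10,0)=132 g(10,2)=165 g(10,4)=110 g(10,6)=44 g(10,8)=10 g(10,10)=1
t=11: g(11,-1)=132 g(11,1)=297 g(11,3)=275 g(11,5)=154 g(11,7)=54 g(11,9)=11 g(11,11)=1
t=12: g(12,0)=429 g(12,2)=572 g(12,4)=429 g(12,6)=208 g(12,8)=65 g(12,10)=12 g(12,12)=1
t=13: g(13,-1)=429 g(13,1)=1001 g(13,3)=1001 g(13,5)=637 g(13,7)=273 g(13,9)=77 g(13,11)=13 g(13,13)=1
t=14: g(14,0)=1430 g(14,2)=2002 g(14,4)=1638 g(14,6)=910 g(14,8)=350 g(14,10)=90 g(14,12)=14 g(14,14)=1
t=15: g(15,-1)=1430 g(15,1)=3432 g(15,3)=3640 g(15,5)=2548 g(15,7)=1260 g(15,9)=440 g(15,11)=104 g(15,13)=15 g(15,15)=1
t=16: g(16,0)=4862 g(16,2)=7072 g(16,4)=6188 g(16,6)=3808 g(16,8)=1700 g(16,10)=544 g(16,12)=119 g(16,14)=16 g(16,16)=1
t=17: g(17,-1)=4862 g(17,1)=11934 g(17,3)=13260 g(17,5)=9996 g(17,7)=5508 g(17,9)=2244 g(17,11)=663 g(17,13)=135 g(17,15)=17 g(17,17)=1
t=18: g(18,0)=16796 g(18,2)=25194 g(18,4)=23256 g(18,6)=15504 g(18,8)=7752 g(18,10)=2907 g(18,12)=798 g(18,14)=152 g(18,16)=18 g(18,18)=1
t=19: g(19,-1)=16796 g(19,1)=41990 g(19,3)=48450 g(19,5)=38760 g(19,7)=23256 g(19,9)=10659 g(19,11)=3705 g(19,13)=950 g(19,15)=170 g(19,17)=19 g(19,19)=1
t=20: g(20,0)=58786 g(20,2)=90440 g(20,4)=87210 g(20,6)=62016 g(20,8)=33915 g(20,10)=14364 g(20,12)=4655 g(20,14)=1120 g(20,16)=189 g(20,18)=20 g(20,20)=1
t=21: g(21,-1)=58786 g(21,1)=149226 g(21,3)=177650 g(21,5)=149226 g(21,7)=95931 g(21,9)=48279 g(21,11)=19019 g(21,13)=5775 g(21,15)=1309 g(21,17)=209 g(21,19)=21 g(21,21)=1
t=22: g(22,0)=208012 g(22,2)=326876 g(22,4)=326876 g(22,6)=245157 g(22,8)=144210 g(22,10)=67298 g(22,12)=24794 g(22,14)=7084 g(22,16)=1518 g(22,18)=230 g(22,20)=22 g(22,22)=1
t=23: g(23,-1)=208012 g(23,1)=534888 g(23,3)=653752 g(23,5)=572033 g(23,7)=389367 g(23,9)=211508 g(23,11)=92092 g(23,13)=31878 g(23,15)=8602 g(23,17)=1748 g(23,19)=252 g(23,21)=23 g(23,23)=1
t=24: g(24,0)=742900 g(24,2)=1188640 g(24,4)=1225785 g(24,6)=961400 g(24,8)=600875 g(24,10)=303600 g(24,12)=123970 g(24,14)=40480 g(24,16)=10350 g(24,18)=2000 g(24,20)=275 g(24,22)=24 g(24,24)=1
t=25: g(25,-1)=742900 g(25,1)=1931540 g(25,3)=2414425 g(25,5)=2187185 g(25,7)=1562275 g(25,9)=904475 g(25,11)=427570 g(25,13)=164450 g(25,15)=50830 g(25,17)=12350 g(25,19)=2275 g(25,21)=299 g(25,23)=25 g(25,25)=1
t=26: g(26,0)=2674440 g(26,2)=4345965 g(26,4)=4601610 g(26,6)=3749460 g(26,8)=2466750 g(26,10)=1332045 g(26,12)=592020 g(26,14)=215280 g(26,16)=63180 g(26,18)=14625 g(26,20)=2574 g(26,22)=324 g(26,24)=26 g(26,26)=1
t=27: g(27,-1)=2674440 g(27,1)=7020405 g(27,3)=8947575 g(27,5)=8351070 g(27,7)=6216210 g(27,9)=3798795 g(27,11)=1924065 g(27,13)=807300 g(27,15)=278460 g(27,17)=77805 g(27,19)=17199 g(27,21)=2898 g(27,23)=350 g(27,25)=27 g(27,27)=1
t=28: g(28,0)=9694845 g(28,2)=15967980 g(28,4)=17298645 g(28,6)=14567280 g(28,8)=10015005 g(28,10)=5722860 g(28,12)=2731365 g(28,14)=1085760 g(28,16)=356265 g(28,18)=95004 g(28,20)=20097 g(28,22)=3248 g(28,24)=377 g(28,26)=28 g(28,28)=1
Paths never hitting -2: Σ_s g(28,s) = 77558760
Paths hitting -2: 2^28 - 77558760 = 190876696
P = 190876696/268435456 = 23859587/33554432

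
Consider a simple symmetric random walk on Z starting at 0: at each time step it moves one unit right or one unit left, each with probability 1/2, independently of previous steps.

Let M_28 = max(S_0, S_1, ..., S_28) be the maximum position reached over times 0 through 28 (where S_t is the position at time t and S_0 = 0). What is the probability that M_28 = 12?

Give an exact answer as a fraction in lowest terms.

Answer: 3108105/268435456

Derivation:
Let M_28 = max(S_0,...,S_28). Use the reflection principle: for j ≥ 1, #{paths with M_28 ≥ j} = #{S_28 ≥ j} + #{S_28 ≥ j+1}.
By reflection, #{M_28 ≥ 12} = #{S_28 ≥ 12} + #{S_28 ≥ 13} = 4791323 + 1683218 = 6474541.
#{M_28 ≥ 13} = #{S_28 ≥ 13} + #{S_28 ≥ 14} = 1683218 + 1683218 = 3366436.
#{M_28 = 12} = 6474541 - 3366436 = 3108105.
P(M_28 = 12) = 3108105/268435456 = 3108105/268435456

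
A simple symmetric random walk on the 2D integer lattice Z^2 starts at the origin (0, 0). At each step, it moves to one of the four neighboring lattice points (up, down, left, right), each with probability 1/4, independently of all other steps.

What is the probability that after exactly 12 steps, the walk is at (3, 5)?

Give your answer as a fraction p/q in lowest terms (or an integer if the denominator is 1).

Let h be the number of horizontal steps (so 12-h are vertical). To end at (3,5) need (h+3)/2 right-steps and ((12-h)+5)/2 up-steps.
Sum over h with 3 ≤ h ≤ 7, h ≡ 1 (mod 2), 12-h ≡ 1 (mod 2):
h=3: C(12,3)·C(3,3)·C(9,7) = 220·1·36 = 7920
h=5: C(12,5)·C(5,4)·C(7,6) = 792·5·7 = 27720
h=7: C(12,7)·C(7,5)·C(5,5) = 792·21·1 = 16632
Total favorable: 52272
Total paths: 4^12 = 16777216
P = 52272/16777216 = 3267/1048576

Answer: 3267/1048576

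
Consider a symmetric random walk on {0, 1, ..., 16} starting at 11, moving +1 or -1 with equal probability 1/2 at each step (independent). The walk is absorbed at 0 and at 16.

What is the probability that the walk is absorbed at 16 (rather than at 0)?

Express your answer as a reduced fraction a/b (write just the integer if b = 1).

Answer: 11/16

Derivation:
Symmetric walk (p = 1/2): the harmonic-function argument gives P(hit 16 before 0 | start at 11) = a/N.
P = 11/16 = 11/16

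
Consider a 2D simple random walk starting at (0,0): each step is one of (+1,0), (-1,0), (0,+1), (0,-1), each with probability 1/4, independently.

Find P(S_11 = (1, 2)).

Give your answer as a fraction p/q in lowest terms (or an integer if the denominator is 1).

Let h be the number of horizontal steps (so 11-h are vertical). To end at (1,2) need (h+1)/2 right-steps and ((11-h)+2)/2 up-steps.
Sum over h with 1 ≤ h ≤ 9, h ≡ 1 (mod 2), 11-h ≡ 0 (mod 2):
h=1: C(11,1)·C(1,1)·C(10,6) = 11·1·210 = 2310
h=3: C(11,3)·C(3,2)·C(8,5) = 165·3·56 = 27720
h=5: C(11,5)·C(5,3)·C(6,4) = 462·10·15 = 69300
h=7: C(11,7)·C(7,4)·C(4,3) = 330·35·4 = 46200
h=9: C(11,9)·C(9,5)·C(2,2) = 55·126·1 = 6930
Total favorable: 152460
Total paths: 4^11 = 4194304
P = 152460/4194304 = 38115/1048576

Answer: 38115/1048576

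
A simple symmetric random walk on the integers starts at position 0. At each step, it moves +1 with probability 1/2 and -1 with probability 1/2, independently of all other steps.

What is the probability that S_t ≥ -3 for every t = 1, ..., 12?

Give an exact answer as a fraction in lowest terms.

Let f(t,s) = #length-t paths at position s with S_1..S_t all ≥ -3.
f(t,s) = f(t-1,s-1) + f(t-1,s+1) for s ≥ -3; f(t,s) = 0 for s < -3.
t=0: f(0,0)=1
t=1: f(1,-1)=1 f(1,1)=1
t=2: f(2,-2)=1 f(2,0)=2 f(2,2)=1
t=3: f(3,-3)=1 f(3,-1)=3 f(3,1)=3 f(3,3)=1
t=4: f(4,-2)=4 f(4,0)=6 f(4,2)=4 f(4,4)=1
t=5: f(5,-3)=4 f(5,-1)=10 f(5,1)=10 f(5,3)=5 f(5,5)=1
t=6: f(6,-2)=14 f(6,0)=20 f(6,2)=15 f(6,4)=6 f(6,6)=1
t=7: f(7,-3)=14 f(7,-1)=34 f(7,1)=35 f(7,3)=21 f(7,5)=7 f(7,7)=1
t=8: f(8,-2)=48 f(8,0)=69 f(8,2)=56 f(8,4)=28 f(8,6)=8 f(8,8)=1
t=9: f(9,-3)=48 f(9,-1)=117 f(9,1)=125 f(9,3)=84 f(9,5)=36 f(9,7)=9 f(9,9)=1
t=10: f(10,-2)=165 f(10,0)=242 f(10,2)=209 f(10,4)=120 f(10,6)=45 f(10,8)=10 f(10,10)=1
t=11: f(11,-3)=165 f(11,-1)=407 f(11,1)=451 f(11,3)=329 f(11,5)=165 f(11,7)=55 f(11,9)=11 f(11,11)=1
t=12: f(12,-2)=572 f(12,0)=858 f(12,2)=780 f(12,4)=494 f(12,6)=220 f(12,8)=66 f(12,10)=12 f(12,12)=1
Σ_s f(12,s) = 3003
P = 3003/4096 = 3003/4096

Answer: 3003/4096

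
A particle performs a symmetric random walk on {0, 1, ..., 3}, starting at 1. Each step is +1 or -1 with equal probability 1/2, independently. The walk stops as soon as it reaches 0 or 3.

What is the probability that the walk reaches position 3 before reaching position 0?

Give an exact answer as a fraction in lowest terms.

Symmetric walk (p = 1/2): the harmonic-function argument gives P(hit 3 before 0 | start at 1) = a/N.
P = 1/3 = 1/3

Answer: 1/3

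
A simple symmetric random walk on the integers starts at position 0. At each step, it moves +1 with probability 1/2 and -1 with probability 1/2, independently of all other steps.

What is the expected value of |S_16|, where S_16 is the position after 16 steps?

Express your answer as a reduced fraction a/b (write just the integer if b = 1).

Answer: 6435/2048

Derivation:
S_16 takes values m ≡ 0 (mod 2) with |m| ≤ 16; P(S_16=m) = C(16,(16+m)/2)/2^16.
Total paths: 2^16 = 65536
Distribution: P(S=-16)=1/65536, P(S=-14)=16/65536, P(S=-12)=120/65536, P(S=-10)=560/65536, P(S=-8)=1820/65536, P(S=-6)=4368/65536, P(S=-4)=8008/65536, P(S=-2)=11440/65536, P(S=0)=12870/65536, P(S=2)=11440/65536, P(S=4)=8008/65536, P(S=6)=4368/65536, P(S=8)=1820/65536, P(S=10)=560/65536, P(S=12)=120/65536, P(S=14)=16/65536, P(S=16)=1/65536
E[|S_16|] = Σ_m |m|·P(S_16=m) = 205920/65536 = 6435/2048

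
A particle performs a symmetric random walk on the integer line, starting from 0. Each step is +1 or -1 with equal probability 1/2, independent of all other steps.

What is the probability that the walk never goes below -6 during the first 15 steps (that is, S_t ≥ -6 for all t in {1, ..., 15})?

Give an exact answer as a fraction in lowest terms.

Answer: 30251/32768

Derivation:
Let f(t,s) = #length-t paths at position s with S_1..S_t all ≥ -6.
f(t,s) = f(t-1,s-1) + f(t-1,s+1) for s ≥ -6; f(t,s) = 0 for s < -6.
t=0: f(0,0)=1
t=1: f(1,-1)=1 f(1,1)=1
t=2: f(2,-2)=1 f(2,0)=2 f(2,2)=1
t=3: f(3,-3)=1 f(3,-1)=3 f(3,1)=3 f(3,3)=1
t=4: f(4,-4)=1 f(4,-2)=4 f(4,0)=6 f(4,2)=4 f(4,4)=1
t=5: f(5,-5)=1 f(5,-3)=5 f(5,-1)=10 f(5,1)=10 f(5,3)=5 f(5,5)=1
t=6: f(6,-6)=1 f(6,-4)=6 f(6,-2)=15 f(6,0)=20 f(6,2)=15 f(6,4)=6 f(6,6)=1
t=7: f(7,-5)=7 f(7,-3)=21 f(7,-1)=35 f(7,1)=35 f(7,3)=21 f(7,5)=7 f(7,7)=1
t=8: f(8,-6)=7 f(8,-4)=28 f(8,-2)=56 f(8,0)=70 f(8,2)=56 f(8,4)=28 f(8,6)=8 f(8,8)=1
t=9: f(9,-5)=35 f(9,-3)=84 f(9,-1)=126 f(9,1)=126 f(9,3)=84 f(9,5)=36 f(9,7)=9 f(9,9)=1
t=10: f(10,-6)=35 f(10,-4)=119 f(10,-2)=210 f(10,0)=252 f(10,2)=210 f(10,4)=120 f(10,6)=45 f(10,8)=10 f(10,10)=1
t=11: f(11,-5)=154 f(11,-3)=329 f(11,-1)=462 f(11,1)=462 f(11,3)=330 f(11,5)=165 f(11,7)=55 f(11,9)=11 f(11,11)=1
t=12: f(12,-6)=154 f(12,-4)=483 f(12,-2)=791 f(12,0)=924 f(12,2)=792 f(12,4)=495 f(12,6)=220 f(12,8)=66 f(12,10)=12 f(12,12)=1
t=13: f(13,-5)=637 f(13,-3)=1274 f(13,-1)=1715 f(13,1)=1716 f(13,3)=1287 f(13,5)=715 f(13,7)=286 f(13,9)=78 f(13,11)=13 f(13,13)=1
t=14: f(14,-6)=637 f(14,-4)=1911 f(14,-2)=2989 f(14,0)=3431 f(14,2)=3003 f(14,4)=2002 f(14,6)=1001 f(14,8)=364 f(14,10)=91 f(14,12)=14 f(14,14)=1
t=15: f(15,-5)=2548 f(15,-3)=4900 f(15,-1)=6420 f(15,1)=6434 f(15,3)=5005 f(15,5)=3003 f(15,7)=1365 f(15,9)=455 f(15,11)=105 f(15,13)=15 f(15,15)=1
Σ_s f(15,s) = 30251
P = 30251/32768 = 30251/32768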